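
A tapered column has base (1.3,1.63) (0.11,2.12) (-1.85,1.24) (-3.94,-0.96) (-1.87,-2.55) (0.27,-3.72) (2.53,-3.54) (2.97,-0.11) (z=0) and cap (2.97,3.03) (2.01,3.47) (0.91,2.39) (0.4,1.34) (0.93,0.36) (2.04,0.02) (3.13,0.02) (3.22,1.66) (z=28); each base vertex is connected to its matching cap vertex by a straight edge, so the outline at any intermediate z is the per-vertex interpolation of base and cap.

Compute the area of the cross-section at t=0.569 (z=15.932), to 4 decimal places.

Cross-section at t=0.569: each vertex is (1-t)·p0[i] + t·p1[i].
  v1: (1-0.569)·(1.3,1.63) + 0.569·(2.97,3.03) = (2.2502,2.4266)
  v2: (1-0.569)·(0.11,2.12) + 0.569·(2.01,3.47) = (1.1911,2.8881)
  v3: (1-0.569)·(-1.85,1.24) + 0.569·(0.91,2.39) = (-0.2796,1.8943)
  v4: (1-0.569)·(-3.94,-0.96) + 0.569·(0.4,1.34) = (-1.4705,0.3487)
  v5: (1-0.569)·(-1.87,-2.55) + 0.569·(0.93,0.36) = (-0.2768,-0.8942)
  v6: (1-0.569)·(0.27,-3.72) + 0.569·(2.04,0.02) = (1.2771,-1.5919)
  v7: (1-0.569)·(2.53,-3.54) + 0.569·(3.13,0.02) = (2.8714,-1.5144)
  v8: (1-0.569)·(2.97,-0.11) + 0.569·(3.22,1.66) = (3.1123,0.8971)
Shoelace sum Σ(x_i·y_{i+1} − x_{i+1}·y_i):
  i=1: 2.2502·2.8881 − 1.1911·2.4266 = +3.6087 (running +3.6087)
  i=2: 1.1911·1.8943 − -0.2796·2.8881 = +3.0638 (running +6.6725)
  i=3: -0.2796·0.3487 − -1.4705·1.8943 = +2.6882 (running +9.3607)
  i=4: -1.4705·-0.8942 − -0.2768·0.3487 = +1.4115 (running +10.7722)
  i=5: -0.2768·-1.5919 − 1.2771·-0.8942 = +1.5827 (running +12.3548)
  i=6: 1.2771·-1.5144 − 2.8714·-1.5919 = +2.6371 (running +14.9919)
  i=7: 2.8714·0.8971 − 3.1123·-1.5144 = +7.2891 (running +22.2810)
  i=8: 3.1123·2.4266 − 2.2502·0.8971 = +5.5334 (running +27.8144)
Area = |Σ|/2 = |27.8144|/2 = 13.9072

Area at t=0.569: 13.9072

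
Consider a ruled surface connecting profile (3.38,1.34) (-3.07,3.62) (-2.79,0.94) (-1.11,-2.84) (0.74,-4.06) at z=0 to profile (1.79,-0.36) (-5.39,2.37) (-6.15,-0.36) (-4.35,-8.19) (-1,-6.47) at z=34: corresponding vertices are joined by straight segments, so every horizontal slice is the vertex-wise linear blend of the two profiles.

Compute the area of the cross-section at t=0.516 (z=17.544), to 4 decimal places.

Cross-section at t=0.516: each vertex is (1-t)·p0[i] + t·p1[i].
  v1: (1-0.516)·(3.38,1.34) + 0.516·(1.79,-0.36) = (2.5596,0.4628)
  v2: (1-0.516)·(-3.07,3.62) + 0.516·(-5.39,2.37) = (-4.2671,2.9750)
  v3: (1-0.516)·(-2.79,0.94) + 0.516·(-6.15,-0.36) = (-4.5238,0.2692)
  v4: (1-0.516)·(-1.11,-2.84) + 0.516·(-4.35,-8.19) = (-2.7818,-5.6006)
  v5: (1-0.516)·(0.74,-4.06) + 0.516·(-1,-6.47) = (-0.1578,-5.3036)
Shoelace sum Σ(x_i·y_{i+1} − x_{i+1}·y_i):
  i=1: 2.5596·2.9750 − -4.2671·0.4628 = +9.5895 (running +9.5895)
  i=2: -4.2671·0.2692 − -4.5238·2.9750 = +12.3095 (running +21.8990)
  i=3: -4.5238·-5.6006 − -2.7818·0.2692 = +26.0846 (running +47.9836)
  i=4: -2.7818·-5.3036 − -0.1578·-5.6006 = +13.8697 (running +61.8533)
  i=5: -0.1578·0.4628 − 2.5596·-5.3036 = +13.5017 (running +75.3550)
Area = |Σ|/2 = |75.3550|/2 = 37.6775

Area at t=0.516: 37.6775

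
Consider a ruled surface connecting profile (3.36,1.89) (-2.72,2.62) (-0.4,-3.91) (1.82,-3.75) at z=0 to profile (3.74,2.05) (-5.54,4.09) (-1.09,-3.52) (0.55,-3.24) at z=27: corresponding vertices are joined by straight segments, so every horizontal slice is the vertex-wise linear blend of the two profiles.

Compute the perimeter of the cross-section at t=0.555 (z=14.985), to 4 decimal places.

Cross-section at t=0.555: each vertex is (1-t)·p0[i] + t·p1[i].
  v1: (1-0.555)·(3.36,1.89) + 0.555·(3.74,2.05) = (3.5709,1.9788)
  v2: (1-0.555)·(-2.72,2.62) + 0.555·(-5.54,4.09) = (-4.2851,3.4359)
  v3: (1-0.555)·(-0.4,-3.91) + 0.555·(-1.09,-3.52) = (-0.7830,-3.6936)
  v4: (1-0.555)·(1.82,-3.75) + 0.555·(0.55,-3.24) = (1.1152,-3.4669)
Perimeter = Σ |v_{i+1} − v_i|:
  edge 1→2: √(-7.8560² + 1.4571²) = 7.9900 (running 7.9900)
  edge 2→3: √(3.5021² + -7.1294²) = 7.9431 (running 15.9331)
  edge 3→4: √(1.8981² + 0.2266²) = 1.9116 (running 17.8447)
  edge 4→1: √(2.4558² + 5.4457²) = 5.9739 (running 23.8185)
Perimeter = 23.8185

Perimeter at t=0.555: 23.8185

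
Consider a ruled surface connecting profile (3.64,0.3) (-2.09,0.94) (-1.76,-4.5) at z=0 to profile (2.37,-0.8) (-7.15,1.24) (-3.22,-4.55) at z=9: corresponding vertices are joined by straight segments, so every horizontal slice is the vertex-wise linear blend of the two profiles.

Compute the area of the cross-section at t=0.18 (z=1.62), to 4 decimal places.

Cross-section at t=0.18: each vertex is (1-t)·p0[i] + t·p1[i].
  v1: (1-0.18)·(3.64,0.3) + 0.18·(2.37,-0.8) = (3.4114,0.1020)
  v2: (1-0.18)·(-2.09,0.94) + 0.18·(-7.15,1.24) = (-3.0008,0.9940)
  v3: (1-0.18)·(-1.76,-4.5) + 0.18·(-3.22,-4.55) = (-2.0228,-4.5090)
Shoelace sum Σ(x_i·y_{i+1} − x_{i+1}·y_i):
  i=1: 3.4114·0.9940 − -3.0008·0.1020 = +3.6970 (running +3.6970)
  i=2: -3.0008·-4.5090 − -2.0228·0.9940 = +15.5413 (running +19.2383)
  i=3: -2.0228·0.1020 − 3.4114·-4.5090 = +15.1757 (running +34.4140)
Area = |Σ|/2 = |34.4140|/2 = 17.2070

Area at t=0.18: 17.2070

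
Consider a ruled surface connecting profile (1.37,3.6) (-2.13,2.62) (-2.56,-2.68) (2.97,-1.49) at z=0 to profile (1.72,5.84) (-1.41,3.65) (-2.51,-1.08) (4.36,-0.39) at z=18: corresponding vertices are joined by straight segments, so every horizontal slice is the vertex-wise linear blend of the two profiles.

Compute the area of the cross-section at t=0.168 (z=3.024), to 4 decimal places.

Area at t=0.168: 24.8040

Cross-section at t=0.168: each vertex is (1-t)·p0[i] + t·p1[i].
  v1: (1-0.168)·(1.37,3.6) + 0.168·(1.72,5.84) = (1.4288,3.9763)
  v2: (1-0.168)·(-2.13,2.62) + 0.168·(-1.41,3.65) = (-2.0090,2.7930)
  v3: (1-0.168)·(-2.56,-2.68) + 0.168·(-2.51,-1.08) = (-2.5516,-2.4112)
  v4: (1-0.168)·(2.97,-1.49) + 0.168·(4.36,-0.39) = (3.2035,-1.3052)
Shoelace sum Σ(x_i·y_{i+1} − x_{i+1}·y_i):
  i=1: 1.4288·2.7930 − -2.0090·3.9763 = +11.9793 (running +11.9793)
  i=2: -2.0090·-2.4112 − -2.5516·2.7930 = +11.9709 (running +23.9502)
  i=3: -2.5516·-1.3052 − 3.2035·-2.4112 = +11.0547 (running +35.0049)
  i=4: 3.2035·3.9763 − 1.4288·-1.3052 = +14.6031 (running +49.6080)
Area = |Σ|/2 = |49.6080|/2 = 24.8040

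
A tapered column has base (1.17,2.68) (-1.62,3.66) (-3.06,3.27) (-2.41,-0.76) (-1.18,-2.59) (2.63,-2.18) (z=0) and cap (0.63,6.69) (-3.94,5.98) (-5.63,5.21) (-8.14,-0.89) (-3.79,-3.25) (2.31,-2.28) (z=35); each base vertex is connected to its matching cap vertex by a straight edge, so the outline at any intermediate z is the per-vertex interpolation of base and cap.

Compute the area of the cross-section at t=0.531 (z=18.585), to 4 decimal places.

Cross-section at t=0.531: each vertex is (1-t)·p0[i] + t·p1[i].
  v1: (1-0.531)·(1.17,2.68) + 0.531·(0.63,6.69) = (0.8833,4.8093)
  v2: (1-0.531)·(-1.62,3.66) + 0.531·(-3.94,5.98) = (-2.8519,4.8919)
  v3: (1-0.531)·(-3.06,3.27) + 0.531·(-5.63,5.21) = (-4.4247,4.3001)
  v4: (1-0.531)·(-2.41,-0.76) + 0.531·(-8.14,-0.89) = (-5.4526,-0.8290)
  v5: (1-0.531)·(-1.18,-2.59) + 0.531·(-3.79,-3.25) = (-2.5659,-2.9405)
  v6: (1-0.531)·(2.63,-2.18) + 0.531·(2.31,-2.28) = (2.4601,-2.2331)
Shoelace sum Σ(x_i·y_{i+1} − x_{i+1}·y_i):
  i=1: 0.8833·4.8919 − -2.8519·4.8093 = +18.0366 (running +18.0366)
  i=2: -2.8519·4.3001 − -4.4247·4.8919 = +9.3815 (running +27.4181)
  i=3: -4.4247·-0.8290 − -5.4526·4.3001 = +27.1153 (running +54.5333)
  i=4: -5.4526·-2.9405 − -2.5659·-0.8290 = +13.9060 (running +68.4394)
  i=5: -2.5659·-2.2331 − 2.4601·-2.9405 = +12.9637 (running +81.4031)
  i=6: 2.4601·4.8093 − 0.8833·-2.2331 = +13.8037 (running +95.2068)
Area = |Σ|/2 = |95.2068|/2 = 47.6034

Area at t=0.531: 47.6034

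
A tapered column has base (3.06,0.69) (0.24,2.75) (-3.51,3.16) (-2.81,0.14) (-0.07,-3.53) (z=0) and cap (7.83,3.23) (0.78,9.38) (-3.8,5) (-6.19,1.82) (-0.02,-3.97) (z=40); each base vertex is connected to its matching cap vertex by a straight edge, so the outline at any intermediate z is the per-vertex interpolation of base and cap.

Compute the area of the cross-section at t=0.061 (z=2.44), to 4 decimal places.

Cross-section at t=0.061: each vertex is (1-t)·p0[i] + t·p1[i].
  v1: (1-0.061)·(3.06,0.69) + 0.061·(7.83,3.23) = (3.3510,0.8449)
  v2: (1-0.061)·(0.24,2.75) + 0.061·(0.78,9.38) = (0.2729,3.1544)
  v3: (1-0.061)·(-3.51,3.16) + 0.061·(-3.8,5) = (-3.5277,3.2722)
  v4: (1-0.061)·(-2.81,0.14) + 0.061·(-6.19,1.82) = (-3.0162,0.2425)
  v5: (1-0.061)·(-0.07,-3.53) + 0.061·(-0.02,-3.97) = (-0.0670,-3.5568)
Shoelace sum Σ(x_i·y_{i+1} − x_{i+1}·y_i):
  i=1: 3.3510·3.1544 − 0.2729·0.8449 = +10.3398 (running +10.3398)
  i=2: 0.2729·3.2722 − -3.5277·3.1544 = +12.0210 (running +22.3608)
  i=3: -3.5277·0.2425 − -3.0162·3.2722 = +9.0143 (running +31.3750)
  i=4: -3.0162·-3.5568 − -0.0670·0.2425 = +10.7443 (running +42.1193)
  i=5: -0.0670·0.8449 − 3.3510·-3.5568 = +11.8623 (running +53.9816)
Area = |Σ|/2 = |53.9816|/2 = 26.9908

Area at t=0.061: 26.9908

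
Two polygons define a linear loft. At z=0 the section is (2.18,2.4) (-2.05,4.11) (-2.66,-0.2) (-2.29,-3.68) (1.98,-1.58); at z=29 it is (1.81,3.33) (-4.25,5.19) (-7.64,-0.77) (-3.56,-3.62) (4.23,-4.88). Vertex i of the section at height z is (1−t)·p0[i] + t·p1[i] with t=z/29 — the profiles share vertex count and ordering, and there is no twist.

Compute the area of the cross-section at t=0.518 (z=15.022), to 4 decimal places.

Cross-section at t=0.518: each vertex is (1-t)·p0[i] + t·p1[i].
  v1: (1-0.518)·(2.18,2.4) + 0.518·(1.81,3.33) = (1.9883,2.8817)
  v2: (1-0.518)·(-2.05,4.11) + 0.518·(-4.25,5.19) = (-3.1896,4.6694)
  v3: (1-0.518)·(-2.66,-0.2) + 0.518·(-7.64,-0.77) = (-5.2396,-0.4953)
  v4: (1-0.518)·(-2.29,-3.68) + 0.518·(-3.56,-3.62) = (-2.9479,-3.6489)
  v5: (1-0.518)·(1.98,-1.58) + 0.518·(4.23,-4.88) = (3.1455,-3.2894)
Shoelace sum Σ(x_i·y_{i+1} − x_{i+1}·y_i):
  i=1: 1.9883·4.6694 − -3.1896·2.8817 = +18.4760 (running +18.4760)
  i=2: -3.1896·-0.4953 − -5.2396·4.6694 = +26.0459 (running +44.5219)
  i=3: -5.2396·-3.6489 − -2.9479·-0.4953 = +17.6591 (running +62.1810)
  i=4: -2.9479·-3.2894 − 3.1455·-3.6489 = +21.1744 (running +83.3553)
  i=5: 3.1455·2.8817 − 1.9883·-3.2894 = +15.6050 (running +98.9603)
Area = |Σ|/2 = |98.9603|/2 = 49.4801

Area at t=0.518: 49.4801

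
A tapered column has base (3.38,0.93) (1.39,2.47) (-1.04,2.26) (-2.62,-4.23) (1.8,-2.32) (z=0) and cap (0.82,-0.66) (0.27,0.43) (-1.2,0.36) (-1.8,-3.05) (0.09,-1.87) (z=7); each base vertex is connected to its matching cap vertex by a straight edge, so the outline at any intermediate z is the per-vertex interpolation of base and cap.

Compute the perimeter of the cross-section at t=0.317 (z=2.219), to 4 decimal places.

Cross-section at t=0.317: each vertex is (1-t)·p0[i] + t·p1[i].
  v1: (1-0.317)·(3.38,0.93) + 0.317·(0.82,-0.66) = (2.5685,0.4260)
  v2: (1-0.317)·(1.39,2.47) + 0.317·(0.27,0.43) = (1.0350,1.8233)
  v3: (1-0.317)·(-1.04,2.26) + 0.317·(-1.2,0.36) = (-1.0907,1.6577)
  v4: (1-0.317)·(-2.62,-4.23) + 0.317·(-1.8,-3.05) = (-2.3601,-3.8559)
  v5: (1-0.317)·(1.8,-2.32) + 0.317·(0.09,-1.87) = (1.2579,-2.1774)
Perimeter = Σ |v_{i+1} − v_i|:
  edge 1→2: √(-1.5335² + 1.3974²) = 2.0747 (running 2.0747)
  edge 2→3: √(-2.1257² + -0.1656²) = 2.1321 (running 4.2068)
  edge 3→4: √(-1.2693² + -5.5136²) = 5.6579 (running 9.8647)
  edge 4→5: √(3.6180² + 1.6786²) = 3.9884 (running 13.8531)
  edge 5→1: √(1.3106² + 2.6033²) = 2.9146 (running 16.7677)
Perimeter = 16.7677

Perimeter at t=0.317: 16.7677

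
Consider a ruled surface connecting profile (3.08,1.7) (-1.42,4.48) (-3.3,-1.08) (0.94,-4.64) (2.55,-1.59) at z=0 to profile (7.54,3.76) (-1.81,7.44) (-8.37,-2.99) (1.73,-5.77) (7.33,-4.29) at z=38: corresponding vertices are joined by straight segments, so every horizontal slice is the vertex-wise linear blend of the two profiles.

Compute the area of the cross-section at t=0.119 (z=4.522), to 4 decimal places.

Cross-section at t=0.119: each vertex is (1-t)·p0[i] + t·p1[i].
  v1: (1-0.119)·(3.08,1.7) + 0.119·(7.54,3.76) = (3.6107,1.9451)
  v2: (1-0.119)·(-1.42,4.48) + 0.119·(-1.81,7.44) = (-1.4664,4.8322)
  v3: (1-0.119)·(-3.3,-1.08) + 0.119·(-8.37,-2.99) = (-3.9033,-1.3073)
  v4: (1-0.119)·(0.94,-4.64) + 0.119·(1.73,-5.77) = (1.0340,-4.7745)
  v5: (1-0.119)·(2.55,-1.59) + 0.119·(7.33,-4.29) = (3.1188,-1.9113)
Shoelace sum Σ(x_i·y_{i+1} − x_{i+1}·y_i):
  i=1: 3.6107·4.8322 − -1.4664·1.9451 = +20.3003 (running +20.3003)
  i=2: -1.4664·-1.3073 − -3.9033·4.8322 = +20.7789 (running +41.0792)
  i=3: -3.9033·-4.7745 − 1.0340·-1.3073 = +19.9881 (running +61.0673)
  i=4: 1.0340·-1.9113 − 3.1188·-4.7745 = +12.9144 (running +73.9817)
  i=5: 3.1188·1.9451 − 3.6107·-1.9113 = +12.9677 (running +86.9494)
Area = |Σ|/2 = |86.9494|/2 = 43.4747

Area at t=0.119: 43.4747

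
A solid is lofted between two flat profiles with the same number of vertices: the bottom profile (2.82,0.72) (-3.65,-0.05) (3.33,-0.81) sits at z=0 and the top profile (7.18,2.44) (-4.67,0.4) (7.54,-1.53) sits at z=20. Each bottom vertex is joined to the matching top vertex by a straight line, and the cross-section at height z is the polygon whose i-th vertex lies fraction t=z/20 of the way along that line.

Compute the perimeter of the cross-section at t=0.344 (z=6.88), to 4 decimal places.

Cross-section at t=0.344: each vertex is (1-t)·p0[i] + t·p1[i].
  v1: (1-0.344)·(2.82,0.72) + 0.344·(7.18,2.44) = (4.3198,1.3117)
  v2: (1-0.344)·(-3.65,-0.05) + 0.344·(-4.67,0.4) = (-4.0009,0.1048)
  v3: (1-0.344)·(3.33,-0.81) + 0.344·(7.54,-1.53) = (4.7782,-1.0577)
Perimeter = Σ |v_{i+1} − v_i|:
  edge 1→2: √(-8.3207² + -1.2069²) = 8.4078 (running 8.4078)
  edge 2→3: √(8.7791² + -1.1625²) = 8.8557 (running 17.2635)
  edge 3→1: √(-0.4584² + 2.3694²) = 2.4133 (running 19.6768)
Perimeter = 19.6768

Perimeter at t=0.344: 19.6768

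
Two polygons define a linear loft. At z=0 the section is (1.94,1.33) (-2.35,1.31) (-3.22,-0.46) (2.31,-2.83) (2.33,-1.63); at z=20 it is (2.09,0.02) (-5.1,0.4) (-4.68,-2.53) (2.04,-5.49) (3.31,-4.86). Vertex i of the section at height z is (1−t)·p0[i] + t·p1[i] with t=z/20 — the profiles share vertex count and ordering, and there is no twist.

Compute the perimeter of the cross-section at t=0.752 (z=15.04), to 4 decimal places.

Perimeter at t=0.752: 21.8857

Cross-section at t=0.752: each vertex is (1-t)·p0[i] + t·p1[i].
  v1: (1-0.752)·(1.94,1.33) + 0.752·(2.09,0.02) = (2.0528,0.3449)
  v2: (1-0.752)·(-2.35,1.31) + 0.752·(-5.1,0.4) = (-4.4180,0.6257)
  v3: (1-0.752)·(-3.22,-0.46) + 0.752·(-4.68,-2.53) = (-4.3179,-2.0166)
  v4: (1-0.752)·(2.31,-2.83) + 0.752·(2.04,-5.49) = (2.1070,-4.8303)
  v5: (1-0.752)·(2.33,-1.63) + 0.752·(3.31,-4.86) = (3.0670,-4.0590)
Perimeter = Σ |v_{i+1} − v_i|:
  edge 1→2: √(-6.4708² + 0.2808²) = 6.4769 (running 6.4769)
  edge 2→3: √(0.1001² + -2.6423²) = 2.6442 (running 9.1211)
  edge 3→4: √(6.4249² + -2.8137²) = 7.0140 (running 16.1351)
  edge 4→5: √(0.9600² + 0.7714²) = 1.2315 (running 17.3666)
  edge 5→1: √(-1.0142² + 4.4038²) = 4.5191 (running 21.8857)
Perimeter = 21.8857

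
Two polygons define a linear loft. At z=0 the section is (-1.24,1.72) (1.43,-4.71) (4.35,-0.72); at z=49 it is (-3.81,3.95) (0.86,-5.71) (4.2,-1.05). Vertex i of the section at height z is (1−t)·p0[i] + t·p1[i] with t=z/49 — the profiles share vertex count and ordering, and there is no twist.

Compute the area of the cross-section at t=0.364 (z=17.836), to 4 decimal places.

Area at t=0.364: 18.8791

Cross-section at t=0.364: each vertex is (1-t)·p0[i] + t·p1[i].
  v1: (1-0.364)·(-1.24,1.72) + 0.364·(-3.81,3.95) = (-2.1755,2.5317)
  v2: (1-0.364)·(1.43,-4.71) + 0.364·(0.86,-5.71) = (1.2225,-5.0740)
  v3: (1-0.364)·(4.35,-0.72) + 0.364·(4.2,-1.05) = (4.2954,-0.8401)
Shoelace sum Σ(x_i·y_{i+1} − x_{i+1}·y_i):
  i=1: -2.1755·-5.0740 − 1.2225·2.5317 = +7.9433 (running +7.9433)
  i=2: 1.2225·-0.8401 − 4.2954·-5.0740 = +20.7678 (running +28.7111)
  i=3: 4.2954·2.5317 − -2.1755·-0.8401 = +9.0471 (running +37.7582)
Area = |Σ|/2 = |37.7582|/2 = 18.8791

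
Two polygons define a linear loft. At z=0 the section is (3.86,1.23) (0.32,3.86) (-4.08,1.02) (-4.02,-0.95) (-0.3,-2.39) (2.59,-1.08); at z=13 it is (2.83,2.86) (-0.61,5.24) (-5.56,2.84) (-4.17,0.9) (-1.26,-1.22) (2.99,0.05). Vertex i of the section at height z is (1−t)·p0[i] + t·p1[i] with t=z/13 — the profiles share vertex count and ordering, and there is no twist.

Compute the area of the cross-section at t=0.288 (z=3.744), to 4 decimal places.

Area at t=0.288: 31.9392

Cross-section at t=0.288: each vertex is (1-t)·p0[i] + t·p1[i].
  v1: (1-0.288)·(3.86,1.23) + 0.288·(2.83,2.86) = (3.5634,1.6994)
  v2: (1-0.288)·(0.32,3.86) + 0.288·(-0.61,5.24) = (0.0522,4.2574)
  v3: (1-0.288)·(-4.08,1.02) + 0.288·(-5.56,2.84) = (-4.5062,1.5442)
  v4: (1-0.288)·(-4.02,-0.95) + 0.288·(-4.17,0.9) = (-4.0632,-0.4172)
  v5: (1-0.288)·(-0.3,-2.39) + 0.288·(-1.26,-1.22) = (-0.5765,-2.0530)
  v6: (1-0.288)·(2.59,-1.08) + 0.288·(2.99,0.05) = (2.7052,-0.7546)
Shoelace sum Σ(x_i·y_{i+1} − x_{i+1}·y_i):
  i=1: 3.5634·4.2574 − 0.0522·1.6994 = +15.0821 (running +15.0821)
  i=2: 0.0522·1.5442 − -4.5062·4.2574 = +19.2656 (running +34.3477)
  i=3: -4.5062·-0.4172 − -4.0632·1.5442 = +8.1542 (running +42.5020)
  i=4: -4.0632·-2.0530 − -0.5765·-0.4172 = +8.1014 (running +50.6034)
  i=5: -0.5765·-0.7546 − 2.7052·-2.0530 = +5.9889 (running +56.5922)
  i=6: 2.7052·1.6994 − 3.5634·-0.7546 = +7.2861 (running +63.8783)
Area = |Σ|/2 = |63.8783|/2 = 31.9392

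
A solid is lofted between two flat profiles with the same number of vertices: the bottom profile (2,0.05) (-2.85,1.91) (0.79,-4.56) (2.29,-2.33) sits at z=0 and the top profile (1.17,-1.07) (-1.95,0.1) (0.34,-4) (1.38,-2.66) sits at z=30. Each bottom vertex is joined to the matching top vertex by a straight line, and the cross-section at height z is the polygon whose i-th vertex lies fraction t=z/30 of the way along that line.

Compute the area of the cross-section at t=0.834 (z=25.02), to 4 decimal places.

Cross-section at t=0.834: each vertex is (1-t)·p0[i] + t·p1[i].
  v1: (1-0.834)·(2,0.05) + 0.834·(1.17,-1.07) = (1.3078,-0.8841)
  v2: (1-0.834)·(-2.85,1.91) + 0.834·(-1.95,0.1) = (-2.0994,0.4005)
  v3: (1-0.834)·(0.79,-4.56) + 0.834·(0.34,-4) = (0.4147,-4.0930)
  v4: (1-0.834)·(2.29,-2.33) + 0.834·(1.38,-2.66) = (1.5311,-2.6052)
Shoelace sum Σ(x_i·y_{i+1} − x_{i+1}·y_i):
  i=1: 1.3078·0.4005 − -2.0994·-0.8841 = -1.3323 (running -1.3323)
  i=2: -2.0994·-4.0930 − 0.4147·0.4005 = +8.4267 (running +7.0944)
  i=3: 0.4147·-2.6052 − 1.5311·-4.0930 = +5.1862 (running +12.2805)
  i=4: 1.5311·-0.8841 − 1.3078·-2.6052 = +2.0535 (running +14.3340)
Area = |Σ|/2 = |14.3340|/2 = 7.1670

Area at t=0.834: 7.1670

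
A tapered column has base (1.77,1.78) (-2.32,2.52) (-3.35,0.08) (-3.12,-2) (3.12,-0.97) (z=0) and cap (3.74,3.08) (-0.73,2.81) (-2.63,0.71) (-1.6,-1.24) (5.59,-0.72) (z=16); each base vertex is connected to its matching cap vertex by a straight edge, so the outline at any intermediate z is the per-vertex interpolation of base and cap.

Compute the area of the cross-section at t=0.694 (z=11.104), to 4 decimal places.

Cross-section at t=0.694: each vertex is (1-t)·p0[i] + t·p1[i].
  v1: (1-0.694)·(1.77,1.78) + 0.694·(3.74,3.08) = (3.1372,2.6822)
  v2: (1-0.694)·(-2.32,2.52) + 0.694·(-0.73,2.81) = (-1.2165,2.7213)
  v3: (1-0.694)·(-3.35,0.08) + 0.694·(-2.63,0.71) = (-2.8503,0.5172)
  v4: (1-0.694)·(-3.12,-2) + 0.694·(-1.6,-1.24) = (-2.0651,-1.4726)
  v5: (1-0.694)·(3.12,-0.97) + 0.694·(5.59,-0.72) = (4.8342,-0.7965)
Shoelace sum Σ(x_i·y_{i+1} − x_{i+1}·y_i):
  i=1: 3.1372·2.7213 − -1.2165·2.6822 = +11.8001 (running +11.8001)
  i=2: -1.2165·0.5172 − -2.8503·2.7213 = +7.1272 (running +18.9273)
  i=3: -2.8503·-1.4726 − -2.0651·0.5172 = +5.2654 (running +24.1927)
  i=4: -2.0651·-0.7965 − 4.8342·-1.4726 = +8.7635 (running +32.9562)
  i=5: 4.8342·2.6822 − 3.1372·-0.7965 = +15.4650 (running +48.4212)
Area = |Σ|/2 = |48.4212|/2 = 24.2106

Area at t=0.694: 24.2106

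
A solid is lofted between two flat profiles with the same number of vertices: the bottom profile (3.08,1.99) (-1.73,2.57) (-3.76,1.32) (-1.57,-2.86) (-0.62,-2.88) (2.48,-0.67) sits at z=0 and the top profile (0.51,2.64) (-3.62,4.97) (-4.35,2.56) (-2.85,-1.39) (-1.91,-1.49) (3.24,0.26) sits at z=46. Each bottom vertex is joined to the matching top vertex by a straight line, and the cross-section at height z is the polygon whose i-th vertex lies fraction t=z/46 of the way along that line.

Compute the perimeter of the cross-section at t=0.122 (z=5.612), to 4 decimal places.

Cross-section at t=0.122: each vertex is (1-t)·p0[i] + t·p1[i].
  v1: (1-0.122)·(3.08,1.99) + 0.122·(0.51,2.64) = (2.7665,2.0693)
  v2: (1-0.122)·(-1.73,2.57) + 0.122·(-3.62,4.97) = (-1.9606,2.8628)
  v3: (1-0.122)·(-3.76,1.32) + 0.122·(-4.35,2.56) = (-3.8320,1.4713)
  v4: (1-0.122)·(-1.57,-2.86) + 0.122·(-2.85,-1.39) = (-1.7262,-2.6807)
  v5: (1-0.122)·(-0.62,-2.88) + 0.122·(-1.91,-1.49) = (-0.7774,-2.7104)
  v6: (1-0.122)·(2.48,-0.67) + 0.122·(3.24,0.26) = (2.5727,-0.5565)
Perimeter = Σ |v_{i+1} − v_i|:
  edge 1→2: √(-4.7270² + 0.7935²) = 4.7932 (running 4.7932)
  edge 2→3: √(-1.8714² + -1.3915²) = 2.3321 (running 7.1252)
  edge 3→4: √(2.1058² + -4.1519²) = 4.6554 (running 11.7807)
  edge 4→5: √(0.9488² + -0.0298²) = 0.9492 (running 12.7299)
  edge 5→6: √(3.3501² + 2.1539²) = 3.9828 (running 16.7127)
  edge 6→1: √(0.1937² + 2.6258²) = 2.6330 (running 19.3456)
Perimeter = 19.3456

Perimeter at t=0.122: 19.3456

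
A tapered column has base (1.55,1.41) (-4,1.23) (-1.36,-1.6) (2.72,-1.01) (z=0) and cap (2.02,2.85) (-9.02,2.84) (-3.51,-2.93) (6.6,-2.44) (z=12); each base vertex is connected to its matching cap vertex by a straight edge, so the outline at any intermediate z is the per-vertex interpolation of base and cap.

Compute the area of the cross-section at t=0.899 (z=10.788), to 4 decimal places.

Area at t=0.899: 53.5770

Cross-section at t=0.899: each vertex is (1-t)·p0[i] + t·p1[i].
  v1: (1-0.899)·(1.55,1.41) + 0.899·(2.02,2.85) = (1.9725,2.7046)
  v2: (1-0.899)·(-4,1.23) + 0.899·(-9.02,2.84) = (-8.5130,2.6774)
  v3: (1-0.899)·(-1.36,-1.6) + 0.899·(-3.51,-2.93) = (-3.2929,-2.7957)
  v4: (1-0.899)·(2.72,-1.01) + 0.899·(6.6,-2.44) = (6.2081,-2.2956)
Shoelace sum Σ(x_i·y_{i+1} − x_{i+1}·y_i):
  i=1: 1.9725·2.6774 − -8.5130·2.7046 = +28.3051 (running +28.3051)
  i=2: -8.5130·-2.7957 − -3.2929·2.6774 = +32.6157 (running +60.9208)
  i=3: -3.2929·-2.2956 − 6.2081·-2.7957 = +24.9148 (running +85.8356)
  i=4: 6.2081·2.7046 − 1.9725·-2.2956 = +21.3183 (running +107.1540)
Area = |Σ|/2 = |107.1540|/2 = 53.5770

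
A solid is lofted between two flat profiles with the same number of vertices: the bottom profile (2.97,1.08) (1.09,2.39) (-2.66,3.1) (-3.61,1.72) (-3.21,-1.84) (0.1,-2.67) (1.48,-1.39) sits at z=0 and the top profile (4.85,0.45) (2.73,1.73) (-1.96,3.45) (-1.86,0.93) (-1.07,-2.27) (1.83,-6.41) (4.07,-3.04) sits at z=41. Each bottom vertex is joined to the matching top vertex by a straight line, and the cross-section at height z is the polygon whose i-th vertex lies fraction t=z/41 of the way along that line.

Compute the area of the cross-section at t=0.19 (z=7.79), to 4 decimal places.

Area at t=0.19: 28.6297

Cross-section at t=0.19: each vertex is (1-t)·p0[i] + t·p1[i].
  v1: (1-0.19)·(2.97,1.08) + 0.19·(4.85,0.45) = (3.3272,0.9603)
  v2: (1-0.19)·(1.09,2.39) + 0.19·(2.73,1.73) = (1.4016,2.2646)
  v3: (1-0.19)·(-2.66,3.1) + 0.19·(-1.96,3.45) = (-2.5270,3.1665)
  v4: (1-0.19)·(-3.61,1.72) + 0.19·(-1.86,0.93) = (-3.2775,1.5699)
  v5: (1-0.19)·(-3.21,-1.84) + 0.19·(-1.07,-2.27) = (-2.8034,-1.9217)
  v6: (1-0.19)·(0.1,-2.67) + 0.19·(1.83,-6.41) = (0.4287,-3.3806)
  v7: (1-0.19)·(1.48,-1.39) + 0.19·(4.07,-3.04) = (1.9721,-1.7035)
Shoelace sum Σ(x_i·y_{i+1} − x_{i+1}·y_i):
  i=1: 3.3272·2.2646 − 1.4016·0.9603 = +6.1888 (running +6.1888)
  i=2: 1.4016·3.1665 − -2.5270·2.2646 = +10.1608 (running +16.3496)
  i=3: -2.5270·1.5699 − -3.2775·3.1665 = +6.4111 (running +22.7607)
  i=4: -3.2775·-1.9217 − -2.8034·1.5699 = +10.6994 (running +33.4601)
  i=5: -2.8034·-3.3806 − 0.4287·-1.9217 = +10.3010 (running +43.7611)
  i=6: 0.4287·-1.7035 − 1.9721·-3.3806 = +5.9366 (running +49.6977)
  i=7: 1.9721·0.9603 − 3.3272·-1.7035 = +7.5617 (running +57.2594)
Area = |Σ|/2 = |57.2594|/2 = 28.6297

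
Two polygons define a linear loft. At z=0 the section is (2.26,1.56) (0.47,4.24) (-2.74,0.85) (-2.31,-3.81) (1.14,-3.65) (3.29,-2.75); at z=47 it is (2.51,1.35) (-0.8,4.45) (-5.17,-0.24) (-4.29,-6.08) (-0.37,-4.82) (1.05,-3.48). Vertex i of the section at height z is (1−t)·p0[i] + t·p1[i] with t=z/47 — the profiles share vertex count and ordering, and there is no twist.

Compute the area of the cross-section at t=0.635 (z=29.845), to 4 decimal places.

Area at t=0.635: 43.7366

Cross-section at t=0.635: each vertex is (1-t)·p0[i] + t·p1[i].
  v1: (1-0.635)·(2.26,1.56) + 0.635·(2.51,1.35) = (2.4187,1.4266)
  v2: (1-0.635)·(0.47,4.24) + 0.635·(-0.8,4.45) = (-0.3365,4.3734)
  v3: (1-0.635)·(-2.74,0.85) + 0.635·(-5.17,-0.24) = (-4.2831,0.1578)
  v4: (1-0.635)·(-2.31,-3.81) + 0.635·(-4.29,-6.08) = (-3.5673,-5.2515)
  v5: (1-0.635)·(1.14,-3.65) + 0.635·(-0.37,-4.82) = (0.1811,-4.3929)
  v6: (1-0.635)·(3.29,-2.75) + 0.635·(1.05,-3.48) = (1.8676,-3.2135)
Shoelace sum Σ(x_i·y_{i+1} − x_{i+1}·y_i):
  i=1: 2.4187·4.3734 − -0.3365·1.4266 = +11.0580 (running +11.0580)
  i=2: -0.3365·0.1578 − -4.2831·4.3734 = +18.6782 (running +29.7362)
  i=3: -4.2831·-5.2515 − -3.5673·0.1578 = +23.0553 (running +52.7915)
  i=4: -3.5673·-4.3929 − 0.1811·-5.2515 = +16.6223 (running +69.4138)
  i=5: 0.1811·-3.2135 − 1.8676·-4.3929 = +7.6221 (running +77.0359)
  i=6: 1.8676·1.4266 − 2.4187·-3.2135 = +10.4372 (running +87.4731)
Area = |Σ|/2 = |87.4731|/2 = 43.7366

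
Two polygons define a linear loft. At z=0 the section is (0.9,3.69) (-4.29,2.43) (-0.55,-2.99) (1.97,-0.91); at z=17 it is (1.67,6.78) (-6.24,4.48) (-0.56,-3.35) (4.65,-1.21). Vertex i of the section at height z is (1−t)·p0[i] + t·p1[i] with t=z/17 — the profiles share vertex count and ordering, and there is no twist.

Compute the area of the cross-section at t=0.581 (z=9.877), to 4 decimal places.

Cross-section at t=0.581: each vertex is (1-t)·p0[i] + t·p1[i].
  v1: (1-0.581)·(0.9,3.69) + 0.581·(1.67,6.78) = (1.3474,5.4853)
  v2: (1-0.581)·(-4.29,2.43) + 0.581·(-6.24,4.48) = (-5.4230,3.6211)
  v3: (1-0.581)·(-0.55,-2.99) + 0.581·(-0.56,-3.35) = (-0.5558,-3.1992)
  v4: (1-0.581)·(1.97,-0.91) + 0.581·(4.65,-1.21) = (3.5271,-1.0843)
Shoelace sum Σ(x_i·y_{i+1} − x_{i+1}·y_i):
  i=1: 1.3474·3.6211 − -5.4230·5.4853 = +34.6253 (running +34.6253)
  i=2: -5.4230·-3.1992 − -0.5558·3.6211 = +19.3615 (running +53.9868)
  i=3: -0.5558·-1.0843 − 3.5271·-3.1992 = +11.8864 (running +65.8732)
  i=4: 3.5271·5.4853 − 1.3474·-1.0843 = +20.8080 (running +86.6812)
Area = |Σ|/2 = |86.6812|/2 = 43.3406

Area at t=0.581: 43.3406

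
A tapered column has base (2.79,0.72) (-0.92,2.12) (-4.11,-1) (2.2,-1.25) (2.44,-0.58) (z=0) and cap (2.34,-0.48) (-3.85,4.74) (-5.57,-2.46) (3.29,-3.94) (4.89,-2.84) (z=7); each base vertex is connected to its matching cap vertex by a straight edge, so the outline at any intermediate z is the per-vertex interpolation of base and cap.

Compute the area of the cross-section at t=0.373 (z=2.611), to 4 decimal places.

Area at t=0.373: 24.6015

Cross-section at t=0.373: each vertex is (1-t)·p0[i] + t·p1[i].
  v1: (1-0.373)·(2.79,0.72) + 0.373·(2.34,-0.48) = (2.6221,0.2724)
  v2: (1-0.373)·(-0.92,2.12) + 0.373·(-3.85,4.74) = (-2.0129,3.0973)
  v3: (1-0.373)·(-4.11,-1) + 0.373·(-5.57,-2.46) = (-4.6546,-1.5446)
  v4: (1-0.373)·(2.2,-1.25) + 0.373·(3.29,-3.94) = (2.6066,-2.2534)
  v5: (1-0.373)·(2.44,-0.58) + 0.373·(4.89,-2.84) = (3.3538,-1.4230)
Shoelace sum Σ(x_i·y_{i+1} − x_{i+1}·y_i):
  i=1: 2.6221·3.0973 − -2.0129·0.2724 = +8.6698 (running +8.6698)
  i=2: -2.0129·-1.5446 − -4.6546·3.0973 = +17.5255 (running +26.1953)
  i=3: -4.6546·-2.2534 − 2.6066·-1.5446 = +14.5145 (running +40.7099)
  i=4: 2.6066·-1.4230 − 3.3538·-2.2534 = +3.8484 (running +44.5582)
  i=5: 3.3538·0.2724 − 2.6221·-1.4230 = +4.6449 (running +49.2031)
Area = |Σ|/2 = |49.2031|/2 = 24.6015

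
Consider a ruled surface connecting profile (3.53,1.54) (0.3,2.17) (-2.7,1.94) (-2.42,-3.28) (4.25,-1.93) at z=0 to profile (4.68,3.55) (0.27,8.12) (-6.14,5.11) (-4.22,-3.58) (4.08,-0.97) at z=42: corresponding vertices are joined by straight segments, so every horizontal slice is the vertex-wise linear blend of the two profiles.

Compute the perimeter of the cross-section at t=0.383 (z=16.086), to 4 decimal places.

Perimeter at t=0.383: 26.7654

Cross-section at t=0.383: each vertex is (1-t)·p0[i] + t·p1[i].
  v1: (1-0.383)·(3.53,1.54) + 0.383·(4.68,3.55) = (3.9705,2.3098)
  v2: (1-0.383)·(0.3,2.17) + 0.383·(0.27,8.12) = (0.2885,4.4488)
  v3: (1-0.383)·(-2.7,1.94) + 0.383·(-6.14,5.11) = (-4.0175,3.1541)
  v4: (1-0.383)·(-2.42,-3.28) + 0.383·(-4.22,-3.58) = (-3.1094,-3.3949)
  v5: (1-0.383)·(4.25,-1.93) + 0.383·(4.08,-0.97) = (4.1849,-1.5623)
Perimeter = Σ |v_{i+1} − v_i|:
  edge 1→2: √(-3.6819² + 2.1390²) = 4.2582 (running 4.2582)
  edge 2→3: √(-4.3060² + -1.2947²) = 4.4965 (running 8.7546)
  edge 3→4: √(0.9081² + -6.5490²) = 6.6117 (running 15.3663)
  edge 4→5: √(7.2943² + 1.8326²) = 7.5210 (running 22.8873)
  edge 5→1: √(-0.2144² + 3.8721²) = 3.8781 (running 26.7654)
Perimeter = 26.7654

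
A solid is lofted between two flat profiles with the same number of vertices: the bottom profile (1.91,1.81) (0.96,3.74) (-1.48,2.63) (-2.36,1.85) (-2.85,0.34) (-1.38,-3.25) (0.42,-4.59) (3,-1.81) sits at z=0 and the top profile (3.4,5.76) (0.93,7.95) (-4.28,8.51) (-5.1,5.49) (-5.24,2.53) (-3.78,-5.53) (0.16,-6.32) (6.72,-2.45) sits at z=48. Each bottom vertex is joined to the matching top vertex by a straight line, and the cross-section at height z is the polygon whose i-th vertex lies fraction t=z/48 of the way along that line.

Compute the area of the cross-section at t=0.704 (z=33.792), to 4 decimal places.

Area at t=0.704: 91.0482

Cross-section at t=0.704: each vertex is (1-t)·p0[i] + t·p1[i].
  v1: (1-0.704)·(1.91,1.81) + 0.704·(3.4,5.76) = (2.9590,4.5908)
  v2: (1-0.704)·(0.96,3.74) + 0.704·(0.93,7.95) = (0.9389,6.7038)
  v3: (1-0.704)·(-1.48,2.63) + 0.704·(-4.28,8.51) = (-3.4512,6.7695)
  v4: (1-0.704)·(-2.36,1.85) + 0.704·(-5.1,5.49) = (-4.2890,4.4126)
  v5: (1-0.704)·(-2.85,0.34) + 0.704·(-5.24,2.53) = (-4.5326,1.8818)
  v6: (1-0.704)·(-1.38,-3.25) + 0.704·(-3.78,-5.53) = (-3.0696,-4.8551)
  v7: (1-0.704)·(0.42,-4.59) + 0.704·(0.16,-6.32) = (0.2370,-5.8079)
  v8: (1-0.704)·(3,-1.81) + 0.704·(6.72,-2.45) = (5.6189,-2.2606)
Shoelace sum Σ(x_i·y_{i+1} − x_{i+1}·y_i):
  i=1: 2.9590·6.7038 − 0.9389·4.5908 = +15.5262 (running +15.5262)
  i=2: 0.9389·6.7695 − -3.4512·6.7038 = +29.4921 (running +45.0182)
  i=3: -3.4512·4.4126 − -4.2890·6.7695 = +13.8056 (running +58.8238)
  i=4: -4.2890·1.8818 − -4.5326·4.4126 = +11.9294 (running +70.7532)
  i=5: -4.5326·-4.8551 − -3.0696·1.8818 = +27.7824 (running +98.5356)
  i=6: -3.0696·-5.8079 − 0.2370·-4.8551 = +18.9785 (running +117.5141)
  i=7: 0.2370·-2.2606 − 5.6189·-5.8079 = +32.0983 (running +149.6124)
  i=8: 5.6189·4.5908 − 2.9590·-2.2606 = +32.4841 (running +182.0965)
Area = |Σ|/2 = |182.0965|/2 = 91.0482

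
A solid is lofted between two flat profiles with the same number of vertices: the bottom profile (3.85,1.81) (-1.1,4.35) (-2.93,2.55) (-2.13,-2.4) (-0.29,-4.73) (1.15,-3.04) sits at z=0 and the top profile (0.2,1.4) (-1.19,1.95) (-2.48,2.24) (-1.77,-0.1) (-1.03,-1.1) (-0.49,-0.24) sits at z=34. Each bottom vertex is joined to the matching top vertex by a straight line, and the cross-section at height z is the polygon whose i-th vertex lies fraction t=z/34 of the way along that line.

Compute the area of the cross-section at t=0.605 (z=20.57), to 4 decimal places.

Area at t=0.605: 13.3420

Cross-section at t=0.605: each vertex is (1-t)·p0[i] + t·p1[i].
  v1: (1-0.605)·(3.85,1.81) + 0.605·(0.2,1.4) = (1.6418,1.5619)
  v2: (1-0.605)·(-1.1,4.35) + 0.605·(-1.19,1.95) = (-1.1544,2.8980)
  v3: (1-0.605)·(-2.93,2.55) + 0.605·(-2.48,2.24) = (-2.6578,2.3624)
  v4: (1-0.605)·(-2.13,-2.4) + 0.605·(-1.77,-0.1) = (-1.9122,-1.0085)
  v5: (1-0.605)·(-0.29,-4.73) + 0.605·(-1.03,-1.1) = (-0.7377,-2.5339)
  v6: (1-0.605)·(1.15,-3.04) + 0.605·(-0.49,-0.24) = (0.1578,-1.3460)
Shoelace sum Σ(x_i·y_{i+1} − x_{i+1}·y_i):
  i=1: 1.6418·2.8980 − -1.1544·1.5619 = +6.5610 (running +6.5610)
  i=2: -1.1544·2.3624 − -2.6578·2.8980 = +4.9748 (running +11.5358)
  i=3: -2.6578·-1.0085 − -1.9122·2.3624 = +7.1978 (running +18.7336)
  i=4: -1.9122·-2.5339 − -0.7377·-1.0085 = +4.1013 (running +22.8349)
  i=5: -0.7377·-1.3460 − 0.1578·-2.5339 = +1.3928 (running +24.2277)
  i=6: 0.1578·1.5619 − 1.6418·-1.3460 = +2.4563 (running +26.6839)
Area = |Σ|/2 = |26.6839|/2 = 13.3420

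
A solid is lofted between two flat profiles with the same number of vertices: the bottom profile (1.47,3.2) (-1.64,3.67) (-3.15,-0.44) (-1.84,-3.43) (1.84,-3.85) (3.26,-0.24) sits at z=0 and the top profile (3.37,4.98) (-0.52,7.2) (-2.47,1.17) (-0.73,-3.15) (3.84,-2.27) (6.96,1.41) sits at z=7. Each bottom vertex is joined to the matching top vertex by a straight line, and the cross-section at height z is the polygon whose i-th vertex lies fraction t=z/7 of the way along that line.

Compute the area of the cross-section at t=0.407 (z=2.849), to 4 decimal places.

Area at t=0.407: 43.8826

Cross-section at t=0.407: each vertex is (1-t)·p0[i] + t·p1[i].
  v1: (1-0.407)·(1.47,3.2) + 0.407·(3.37,4.98) = (2.2433,3.9245)
  v2: (1-0.407)·(-1.64,3.67) + 0.407·(-0.52,7.2) = (-1.1842,5.1067)
  v3: (1-0.407)·(-3.15,-0.44) + 0.407·(-2.47,1.17) = (-2.8732,0.2153)
  v4: (1-0.407)·(-1.84,-3.43) + 0.407·(-0.73,-3.15) = (-1.3882,-3.3160)
  v5: (1-0.407)·(1.84,-3.85) + 0.407·(3.84,-2.27) = (2.6540,-3.2069)
  v6: (1-0.407)·(3.26,-0.24) + 0.407·(6.96,1.41) = (4.7659,0.4315)
Shoelace sum Σ(x_i·y_{i+1} − x_{i+1}·y_i):
  i=1: 2.2433·5.1067 − -1.1842·3.9245 = +16.1031 (running +16.1031)
  i=2: -1.1842·0.2153 − -2.8732·5.1067 = +14.4179 (running +30.5210)
  i=3: -2.8732·-3.3160 − -1.3882·0.2153 = +9.8266 (running +40.3476)
  i=4: -1.3882·-3.2069 − 2.6540·-3.3160 = +13.2527 (running +53.6003)
  i=5: 2.6540·0.4315 − 4.7659·-3.2069 = +16.4293 (running +70.0296)
  i=6: 4.7659·3.9245 − 2.2433·0.4315 = +17.7355 (running +87.7651)
Area = |Σ|/2 = |87.7651|/2 = 43.8826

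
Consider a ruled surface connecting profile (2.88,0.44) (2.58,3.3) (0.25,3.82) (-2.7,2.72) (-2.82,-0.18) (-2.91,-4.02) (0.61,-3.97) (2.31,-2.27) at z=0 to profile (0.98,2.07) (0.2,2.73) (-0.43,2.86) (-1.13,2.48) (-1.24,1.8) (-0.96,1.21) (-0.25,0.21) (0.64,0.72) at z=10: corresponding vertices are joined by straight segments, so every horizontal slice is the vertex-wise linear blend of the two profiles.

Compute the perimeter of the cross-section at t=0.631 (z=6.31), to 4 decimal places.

Perimeter at t=0.631: 13.1091

Cross-section at t=0.631: each vertex is (1-t)·p0[i] + t·p1[i].
  v1: (1-0.631)·(2.88,0.44) + 0.631·(0.98,2.07) = (1.6811,1.4685)
  v2: (1-0.631)·(2.58,3.3) + 0.631·(0.2,2.73) = (1.0782,2.9403)
  v3: (1-0.631)·(0.25,3.82) + 0.631·(-0.43,2.86) = (-0.1791,3.2142)
  v4: (1-0.631)·(-2.7,2.72) + 0.631·(-1.13,2.48) = (-1.7093,2.5686)
  v5: (1-0.631)·(-2.82,-0.18) + 0.631·(-1.24,1.8) = (-1.8230,1.0694)
  v6: (1-0.631)·(-2.91,-4.02) + 0.631·(-0.96,1.21) = (-1.6795,-0.7199)
  v7: (1-0.631)·(0.61,-3.97) + 0.631·(-0.25,0.21) = (0.0673,-1.3324)
  v8: (1-0.631)·(2.31,-2.27) + 0.631·(0.64,0.72) = (1.2562,-0.3833)
Perimeter = Σ |v_{i+1} − v_i|:
  edge 1→2: √(-0.6029² + 1.4718²) = 1.5905 (running 1.5905)
  edge 2→3: √(-1.2573² + 0.2739²) = 1.2868 (running 2.8773)
  edge 3→4: √(-1.5303² + -0.6457²) = 1.6609 (running 4.5382)
  edge 4→5: √(-0.1137² + -1.4992²) = 1.5035 (running 6.0417)
  edge 5→6: √(0.1435² + -1.7893²) = 1.7950 (running 7.8367)
  edge 6→7: √(1.7469² + -0.6126²) = 1.8512 (running 9.6878)
  edge 7→8: √(1.1889² + 0.9491²) = 1.5213 (running 11.2091)
  edge 8→1: √(0.4249² + 1.8518²) = 1.9000 (running 13.1091)
Perimeter = 13.1091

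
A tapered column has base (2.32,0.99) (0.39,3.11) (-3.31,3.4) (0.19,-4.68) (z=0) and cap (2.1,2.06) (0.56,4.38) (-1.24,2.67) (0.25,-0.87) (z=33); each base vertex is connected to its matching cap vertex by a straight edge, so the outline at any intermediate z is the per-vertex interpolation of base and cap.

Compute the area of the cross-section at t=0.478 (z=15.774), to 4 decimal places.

Cross-section at t=0.478: each vertex is (1-t)·p0[i] + t·p1[i].
  v1: (1-0.478)·(2.32,0.99) + 0.478·(2.1,2.06) = (2.2148,1.5015)
  v2: (1-0.478)·(0.39,3.11) + 0.478·(0.56,4.38) = (0.4713,3.7171)
  v3: (1-0.478)·(-3.31,3.4) + 0.478·(-1.24,2.67) = (-2.3205,3.0511)
  v4: (1-0.478)·(0.19,-4.68) + 0.478·(0.25,-0.87) = (0.2187,-2.8588)
Shoelace sum Σ(x_i·y_{i+1} − x_{i+1}·y_i):
  i=1: 2.2148·3.7171 − 0.4713·1.5015 = +7.5251 (running +7.5251)
  i=2: 0.4713·3.0511 − -2.3205·3.7171 = +10.0634 (running +17.5885)
  i=3: -2.3205·-2.8588 − 0.2187·3.0511 = +5.9668 (running +23.5553)
  i=4: 0.2187·1.5015 − 2.2148·-2.8588 = +6.6602 (running +30.2155)
Area = |Σ|/2 = |30.2155|/2 = 15.1078

Area at t=0.478: 15.1078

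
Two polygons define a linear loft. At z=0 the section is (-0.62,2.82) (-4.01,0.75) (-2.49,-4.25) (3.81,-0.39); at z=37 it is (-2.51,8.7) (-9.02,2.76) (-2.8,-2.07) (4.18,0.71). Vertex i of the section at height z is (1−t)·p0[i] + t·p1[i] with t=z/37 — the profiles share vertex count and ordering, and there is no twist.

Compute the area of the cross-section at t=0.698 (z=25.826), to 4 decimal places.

Cross-section at t=0.698: each vertex is (1-t)·p0[i] + t·p1[i].
  v1: (1-0.698)·(-0.62,2.82) + 0.698·(-2.51,8.7) = (-1.9392,6.9242)
  v2: (1-0.698)·(-4.01,0.75) + 0.698·(-9.02,2.76) = (-7.5070,2.1530)
  v3: (1-0.698)·(-2.49,-4.25) + 0.698·(-2.8,-2.07) = (-2.7064,-2.7284)
  v4: (1-0.698)·(3.81,-0.39) + 0.698·(4.18,0.71) = (4.0683,0.3778)
Shoelace sum Σ(x_i·y_{i+1} − x_{i+1}·y_i):
  i=1: -1.9392·2.1530 − -7.5070·6.9242 = +47.8050 (running +47.8050)
  i=2: -7.5070·-2.7284 − -2.7064·2.1530 = +26.3085 (running +74.1136)
  i=3: -2.7064·0.3778 − 4.0683·-2.7284 = +10.0772 (running +84.1908)
  i=4: 4.0683·6.9242 − -1.9392·0.3778 = +28.9022 (running +113.0930)
Area = |Σ|/2 = |113.0930|/2 = 56.5465

Area at t=0.698: 56.5465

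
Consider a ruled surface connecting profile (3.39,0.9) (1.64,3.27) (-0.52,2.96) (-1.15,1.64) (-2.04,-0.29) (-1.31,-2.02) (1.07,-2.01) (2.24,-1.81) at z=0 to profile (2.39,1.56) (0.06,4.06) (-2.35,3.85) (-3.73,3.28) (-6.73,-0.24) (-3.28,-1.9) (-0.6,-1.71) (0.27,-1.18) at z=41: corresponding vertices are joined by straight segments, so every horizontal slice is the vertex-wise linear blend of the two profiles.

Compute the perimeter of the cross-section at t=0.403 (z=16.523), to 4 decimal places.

Cross-section at t=0.403: each vertex is (1-t)·p0[i] + t·p1[i].
  v1: (1-0.403)·(3.39,0.9) + 0.403·(2.39,1.56) = (2.9870,1.1660)
  v2: (1-0.403)·(1.64,3.27) + 0.403·(0.06,4.06) = (1.0033,3.5884)
  v3: (1-0.403)·(-0.52,2.96) + 0.403·(-2.35,3.85) = (-1.2575,3.3187)
  v4: (1-0.403)·(-1.15,1.64) + 0.403·(-3.73,3.28) = (-2.1897,2.3009)
  v5: (1-0.403)·(-2.04,-0.29) + 0.403·(-6.73,-0.24) = (-3.9301,-0.2698)
  v6: (1-0.403)·(-1.31,-2.02) + 0.403·(-3.28,-1.9) = (-2.1039,-1.9716)
  v7: (1-0.403)·(1.07,-2.01) + 0.403·(-0.6,-1.71) = (0.3970,-1.8891)
  v8: (1-0.403)·(2.24,-1.81) + 0.403·(0.27,-1.18) = (1.4461,-1.5561)
Perimeter = Σ |v_{i+1} − v_i|:
  edge 1→2: √(-1.9837² + 2.4224²) = 3.1310 (running 3.1310)
  edge 2→3: √(-2.2607² + -0.2697²) = 2.2768 (running 5.4078)
  edge 3→4: √(-0.9323² + -1.0178²) = 1.3802 (running 6.7880)
  edge 4→5: √(-1.7403² + -2.5708²) = 3.1044 (running 9.8924)
  edge 5→6: √(1.8262² + -1.7018²) = 2.4962 (running 12.3886)
  edge 6→7: √(2.5009² + 0.0825²) = 2.5023 (running 14.8909)
  edge 7→8: √(1.0491² + 0.3330²) = 1.1007 (running 15.9915)
  edge 8→1: √(1.5409² + 2.7221²) = 3.1280 (running 19.1195)
Perimeter = 19.1195

Perimeter at t=0.403: 19.1195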